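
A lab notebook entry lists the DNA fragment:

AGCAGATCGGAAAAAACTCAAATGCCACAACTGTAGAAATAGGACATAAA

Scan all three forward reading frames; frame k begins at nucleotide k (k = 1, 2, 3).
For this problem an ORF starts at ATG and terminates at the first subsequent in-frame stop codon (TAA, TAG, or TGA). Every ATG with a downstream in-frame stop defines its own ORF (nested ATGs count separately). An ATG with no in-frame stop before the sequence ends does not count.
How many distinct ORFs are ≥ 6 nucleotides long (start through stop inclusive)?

Frame 1: AGC AGA TCG GAA AAA ACT CAA ATG CCA CAA CTG TAG AAA TAG GAC ATA — ATG at 22, stop TAG at 34 → 15 nt.
Frame 2: GCA GAT CGG AAA AAA CTC AAA TGC CAC AAC TGT AGA AAT AGG ACA TAA — no ATG→stop ORF.
Frame 3: CAG ATC GGA AAA AAC TCA AAT GCC ACA ACT GTA GAA ATA GGA CAT AAA — no ATG→stop ORF.
ORFs ≥ 6 nucleotides: frame 1 22–36 (15 nucleotides). Count = 1.

1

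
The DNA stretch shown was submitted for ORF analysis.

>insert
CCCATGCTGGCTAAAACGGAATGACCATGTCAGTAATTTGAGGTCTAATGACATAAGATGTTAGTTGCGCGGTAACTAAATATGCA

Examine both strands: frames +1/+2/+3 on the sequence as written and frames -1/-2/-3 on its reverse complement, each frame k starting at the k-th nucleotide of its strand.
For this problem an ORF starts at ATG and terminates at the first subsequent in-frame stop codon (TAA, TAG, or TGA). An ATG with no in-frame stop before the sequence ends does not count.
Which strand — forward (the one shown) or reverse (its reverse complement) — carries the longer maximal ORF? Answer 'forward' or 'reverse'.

forward

Reverse complement (5'→3'): TGCATATTTAGTTACCGCGCAACTAACATCTTATGTCATTAGACCTCAAATTACTGACATGGTCATTCCGTTTTAGCCAGCATGGG
Frame +1: CCC ATG CTG GCT AAA ACG GAA TGA CCA TGT CAG TAA TTT GAG GTC TAA TGA CAT AAG ATG TTA GTT GCG CGG TAA CTA AAT ATG — ATG at 4, stop TGA at 22 → 21 nt; ATG at 58, stop TAA at 73 → 18 nt.
Frame +2: CCA TGC TGG CTA AAA CGG AAT GAC CAT GTC AGT AAT TTG AGG TCT AAT GAC ATA AGA TGT TAG TTG CGC GGT AAC TAA ATA TGC — no ATG→stop ORF.
Frame +3: CAT GCT GGC TAA AAC GGA ATG ACC ATG TCA GTA ATT TGA GGT CTA ATG ACA TAA GAT GTT AGT TGC GCG GTA ACT AAA TAT GCA — ATG at 21, stop TGA at 39 → 21 nt; ATG at 27, stop TGA at 39 → 15 nt; ATG at 48, stop TAA at 54 → 9 nt.
Frame -1: TGC ATA TTT AGT TAC CGC GCA ACT AAC ATC TTA TGT CAT TAG ACC TCA AAT TAC TGA CAT GGT CAT TCC GTT TTA GCC AGC ATG — no ATG→stop ORF.
Frame -2: GCA TAT TTA GTT ACC GCG CAA CTA ACA TCT TAT GTC ATT AGA CCT CAA ATT ACT GAC ATG GTC ATT CCG TTT TAG CCA GCA TGG — ATG at 59, stop TAG at 74 → 18 nt.
Frame -3: CAT ATT TAG TTA CCG CGC AAC TAA CAT CTT ATG TCA TTA GAC CTC AAA TTA CTG ACA TGG TCA TTC CGT TTT AGC CAG CAT GGG — no ATG→stop ORF.
Forward-strand max 21 nt; reverse-strand max 18 nt. The forward strand has the longer ORF.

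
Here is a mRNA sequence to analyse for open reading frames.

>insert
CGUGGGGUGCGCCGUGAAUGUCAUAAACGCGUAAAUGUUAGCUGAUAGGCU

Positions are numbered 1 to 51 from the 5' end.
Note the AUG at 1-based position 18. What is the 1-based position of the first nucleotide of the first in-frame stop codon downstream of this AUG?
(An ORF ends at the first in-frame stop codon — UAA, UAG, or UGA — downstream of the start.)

Codons from position 18: AUG (18–20), UCA (21–23), UAA (24–26).
UAA is a stop codon; it begins at position 24.

24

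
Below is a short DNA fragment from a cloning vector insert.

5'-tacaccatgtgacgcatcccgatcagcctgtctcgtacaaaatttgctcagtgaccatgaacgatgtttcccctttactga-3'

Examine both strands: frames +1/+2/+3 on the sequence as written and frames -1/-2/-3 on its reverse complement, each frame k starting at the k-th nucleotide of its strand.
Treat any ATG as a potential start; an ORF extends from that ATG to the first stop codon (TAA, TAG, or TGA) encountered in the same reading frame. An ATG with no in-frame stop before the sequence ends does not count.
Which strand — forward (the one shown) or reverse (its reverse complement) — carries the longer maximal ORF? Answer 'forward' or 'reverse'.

reverse

Reverse complement (5'→3'): TCAGTAAAGGGGAAACATCGTTCATGGTCACTGAGCAAATTTTGTACGAGACAGGCTGATCGGGATGCGTCACATGGTGTA
Frame +1: TAC ACC ATG TGA CGC ATC CCG ATC AGC CTG TCT CGT ACA AAA TTT GCT CAG TGA CCA TGA ACG ATG TTT CCC CTT TAC TGA — ATG at 7, stop TGA at 10 → 6 nt; ATG at 64, stop TGA at 79 → 18 nt.
Frame +2: ACA CCA TGT GAC GCA TCC CGA TCA GCC TGT CTC GTA CAA AAT TTG CTC AGT GAC CAT GAA CGA TGT TTC CCC TTT ACT — no ATG→stop ORF.
Frame +3: CAC CAT GTG ACG CAT CCC GAT CAG CCT GTC TCG TAC AAA ATT TGC TCA GTG ACC ATG AAC GAT GTT TCC CCT TTA CTG — no ATG→stop ORF.
Frame -1: TCA GTA AAG GGG AAA CAT CGT TCA TGG TCA CTG AGC AAA TTT TGT ACG AGA CAG GCT GAT CGG GAT GCG TCA CAT GGT GTA — no ATG→stop ORF.
Frame -2: CAG TAA AGG GGA AAC ATC GTT CAT GGT CAC TGA GCA AAT TTT GTA CGA GAC AGG CTG ATC GGG ATG CGT CAC ATG GTG — no ATG→stop ORF.
Frame -3: AGT AAA GGG GAA ACA TCG TTC ATG GTC ACT GAG CAA ATT TTG TAC GAG ACA GGC TGA TCG GGA TGC GTC ACA TGG TGT — ATG at 24, stop TGA at 57 → 36 nt.
Forward-strand max 18 nt; reverse-strand max 36 nt. The reverse strand has the longer ORF.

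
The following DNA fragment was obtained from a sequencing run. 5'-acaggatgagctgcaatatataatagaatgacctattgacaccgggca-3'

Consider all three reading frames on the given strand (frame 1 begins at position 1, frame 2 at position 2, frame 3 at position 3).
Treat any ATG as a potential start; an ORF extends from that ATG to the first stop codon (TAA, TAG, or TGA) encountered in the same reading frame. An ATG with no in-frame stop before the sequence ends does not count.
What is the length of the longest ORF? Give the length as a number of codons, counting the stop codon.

Frame 1: ACA GGA TGA GCT GCA ATA TAT AAT AGA ATG ACC TAT TGA CAC CGG GCA — ATG at 28, stop TGA at 37 → 12 nt.
Frame 2: CAG GAT GAG CTG CAA TAT ATA ATA GAA TGA CCT ATT GAC ACC GGG — no ATG→stop ORF.
Frame 3: AGG ATG AGC TGC AAT ATA TAA TAG AAT GAC CTA TTG ACA CCG GGC — ATG at 6, stop TAA at 21 → 18 nt.
Longest: frame 3, positions 6–23, 18 nt = 6 codons = 5 aa. → 6 codons.

6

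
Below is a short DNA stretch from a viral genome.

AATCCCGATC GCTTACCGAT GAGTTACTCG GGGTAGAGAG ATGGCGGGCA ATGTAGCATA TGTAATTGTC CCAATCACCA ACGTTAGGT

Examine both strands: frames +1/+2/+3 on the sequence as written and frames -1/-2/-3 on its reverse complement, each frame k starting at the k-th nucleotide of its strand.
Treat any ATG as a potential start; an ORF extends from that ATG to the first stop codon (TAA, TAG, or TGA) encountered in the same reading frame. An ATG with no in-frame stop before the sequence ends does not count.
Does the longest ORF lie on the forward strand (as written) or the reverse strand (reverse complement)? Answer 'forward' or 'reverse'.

Reverse complement (5'→3'): ACCTAACGTTGGTGATTGGGACAATTACATATGCTACATTGCCCGCCATCTCTCTACCCCGAGTAACTCATCGGTAAGCGATCGGGATT
Frame +1: AAT CCC GAT CGC TTA CCG ATG AGT TAC TCG GGG TAG AGA GAT GGC GGG CAA TGT AGC ATA TGT AAT TGT CCC AAT CAC CAA CGT TAG — ATG at 19, stop TAG at 34 → 18 nt.
Frame +2: ATC CCG ATC GCT TAC CGA TGA GTT ACT CGG GGT AGA GAG ATG GCG GGC AAT GTA GCA TAT GTA ATT GTC CCA ATC ACC AAC GTT AGG — no ATG→stop ORF.
Frame +3: TCC CGA TCG CTT ACC GAT GAG TTA CTC GGG GTA GAG AGA TGG CGG GCA ATG TAG CAT ATG TAA TTG TCC CAA TCA CCA ACG TTA GGT — ATG at 51, stop TAG at 54 → 6 nt; ATG at 60, stop TAA at 63 → 6 nt.
Frame -1: ACC TAA CGT TGG TGA TTG GGA CAA TTA CAT ATG CTA CAT TGC CCG CCA TCT CTC TAC CCC GAG TAA CTC ATC GGT AAG CGA TCG GGA — ATG at 31, stop TAA at 64 → 36 nt.
Frame -2: CCT AAC GTT GGT GAT TGG GAC AAT TAC ATA TGC TAC ATT GCC CGC CAT CTC TCT ACC CCG AGT AAC TCA TCG GTA AGC GAT CGG GAT — no ATG→stop ORF.
Frame -3: CTA ACG TTG GTG ATT GGG ACA ATT ACA TAT GCT ACA TTG CCC GCC ATC TCT CTA CCC CGA GTA ACT CAT CGG TAA GCG ATC GGG ATT — no ATG→stop ORF.
Forward-strand max 18 nt; reverse-strand max 36 nt. The reverse strand has the longer ORF.

reverse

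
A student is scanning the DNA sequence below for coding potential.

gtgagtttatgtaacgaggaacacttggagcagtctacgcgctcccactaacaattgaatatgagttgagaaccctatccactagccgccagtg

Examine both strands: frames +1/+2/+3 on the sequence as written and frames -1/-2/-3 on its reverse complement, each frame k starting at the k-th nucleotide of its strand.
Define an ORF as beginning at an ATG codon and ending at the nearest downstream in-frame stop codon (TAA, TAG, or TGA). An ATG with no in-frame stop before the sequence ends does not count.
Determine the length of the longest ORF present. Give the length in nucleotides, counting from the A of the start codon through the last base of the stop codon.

Reverse complement (5'→3'): CACTGGCGGCTAGTGGATAGGGTTCTCAACTCATATTCAATTGTTAGTGGGAGCGCGTAGACTGCTCCAAGTGTTCCTCGTTACATAAACTCAC
Frame +1: GTG AGT TTA TGT AAC GAG GAA CAC TTG GAG CAG TCT ACG CGC TCC CAC TAA CAA TTG AAT ATG AGT TGA GAA CCC TAT CCA CTA GCC GCC AGT — ATG at 61, stop TGA at 67 → 9 nt.
Frame +2: TGA GTT TAT GTA ACG AGG AAC ACT TGG AGC AGT CTA CGC GCT CCC ACT AAC AAT TGA ATA TGA GTT GAG AAC CCT ATC CAC TAG CCG CCA GTG — no ATG→stop ORF.
Frame +3: GAG TTT ATG TAA CGA GGA ACA CTT GGA GCA GTC TAC GCG CTC CCA CTA ACA ATT GAA TAT GAG TTG AGA ACC CTA TCC ACT AGC CGC CAG — ATG at 9, stop TAA at 12 → 6 nt.
Frame -1: CAC TGG CGG CTA GTG GAT AGG GTT CTC AAC TCA TAT TCA ATT GTT AGT GGG AGC GCG TAG ACT GCT CCA AGT GTT CCT CGT TAC ATA AAC TCA — no ATG→stop ORF.
Frame -2: ACT GGC GGC TAG TGG ATA GGG TTC TCA ACT CAT ATT CAA TTG TTA GTG GGA GCG CGT AGA CTG CTC CAA GTG TTC CTC GTT ACA TAA ACT CAC — no ATG→stop ORF.
Frame -3: CTG GCG GCT AGT GGA TAG GGT TCT CAA CTC ATA TTC AAT TGT TAG TGG GAG CGC GTA GAC TGC TCC AAG TGT TCC TCG TTA CAT AAA CTC — no ATG→stop ORF.
Longest: frame +1, positions 61–69, 9 nt = 3 codons = 2 aa. → 9 nucleotides.

9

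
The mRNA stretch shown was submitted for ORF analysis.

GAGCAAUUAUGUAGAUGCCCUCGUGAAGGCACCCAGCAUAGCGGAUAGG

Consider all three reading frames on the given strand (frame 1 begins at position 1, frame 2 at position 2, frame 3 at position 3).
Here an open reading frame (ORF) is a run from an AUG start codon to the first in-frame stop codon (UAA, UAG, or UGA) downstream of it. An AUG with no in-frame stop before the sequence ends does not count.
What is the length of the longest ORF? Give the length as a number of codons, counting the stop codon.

Frame 1: GAG CAA UUA UGU AGA UGC CCU CGU GAA GGC ACC CAG CAU AGC GGA UAG — no AUG→stop ORF.
Frame 2: AGC AAU UAU GUA GAU GCC CUC GUG AAG GCA CCC AGC AUA GCG GAU AGG — no AUG→stop ORF.
Frame 3: GCA AUU AUG UAG AUG CCC UCG UGA AGG CAC CCA GCA UAG CGG AUA — AUG at 9, stop UAG at 12 → 6 nt; AUG at 15, stop UGA at 24 → 12 nt.
Longest: frame 3, positions 15–26, 12 nt = 4 codons = 3 aa. → 4 codons.

4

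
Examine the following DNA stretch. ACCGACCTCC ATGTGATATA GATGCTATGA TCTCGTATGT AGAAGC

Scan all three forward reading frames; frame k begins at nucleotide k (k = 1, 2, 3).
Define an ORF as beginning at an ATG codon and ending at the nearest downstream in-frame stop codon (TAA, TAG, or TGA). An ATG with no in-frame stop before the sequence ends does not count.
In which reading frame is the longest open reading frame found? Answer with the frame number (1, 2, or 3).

1

Frame 1: ACC GAC CTC CAT GTG ATA TAG ATG CTA TGA TCT CGT ATG TAG AAG — ATG at 22, stop TGA at 28 → 9 nt; ATG at 37, stop TAG at 40 → 6 nt.
Frame 2: CCG ACC TCC ATG TGA TAT AGA TGC TAT GAT CTC GTA TGT AGA AGC — ATG at 11, stop TGA at 14 → 6 nt.
Frame 3: CGA CCT CCA TGT GAT ATA GAT GCT ATG ATC TCG TAT GTA GAA — no ATG→stop ORF.
Longest ORF is 9 nt in frame 1 (positions 22–30).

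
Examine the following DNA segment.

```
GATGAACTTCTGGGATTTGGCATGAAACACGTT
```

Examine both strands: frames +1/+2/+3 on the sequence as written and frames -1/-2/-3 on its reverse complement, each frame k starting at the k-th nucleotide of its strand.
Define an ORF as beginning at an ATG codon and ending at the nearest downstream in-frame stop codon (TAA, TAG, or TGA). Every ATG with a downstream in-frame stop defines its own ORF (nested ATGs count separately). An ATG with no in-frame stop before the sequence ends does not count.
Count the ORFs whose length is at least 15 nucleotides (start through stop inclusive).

Reverse complement (5'→3'): AACGTGTTTCATGCCAAATCCCAGAAGTTCATC
Frame +1: GAT GAA CTT CTG GGA TTT GGC ATG AAA CAC GTT — no ATG→stop ORF.
Frame +2: ATG AAC TTC TGG GAT TTG GCA TGA AAC ACG — ATG at 2, stop TGA at 23 → 24 nt.
Frame +3: TGA ACT TCT GGG ATT TGG CAT GAA ACA CGT — no ATG→stop ORF.
Frame -1: AAC GTG TTT CAT GCC AAA TCC CAG AAG TTC ATC — no ATG→stop ORF.
Frame -2: ACG TGT TTC ATG CCA AAT CCC AGA AGT TCA — no ATG→stop ORF.
Frame -3: CGT GTT TCA TGC CAA ATC CCA GAA GTT CAT — no ATG→stop ORF.
ORFs ≥ 15 nucleotides: frame +2 2–25 (24 nucleotides). Count = 1.

1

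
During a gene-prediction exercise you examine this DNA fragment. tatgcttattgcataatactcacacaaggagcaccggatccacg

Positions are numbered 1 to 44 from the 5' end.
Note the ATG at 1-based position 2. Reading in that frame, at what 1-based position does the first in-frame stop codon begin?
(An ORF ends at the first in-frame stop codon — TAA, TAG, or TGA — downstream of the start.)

Codons from position 2: ATG (2–4), CTT (5–7), ATT (8–10), GCA (11–13), TAA (14–16).
TAA is a stop codon; it begins at position 14.

14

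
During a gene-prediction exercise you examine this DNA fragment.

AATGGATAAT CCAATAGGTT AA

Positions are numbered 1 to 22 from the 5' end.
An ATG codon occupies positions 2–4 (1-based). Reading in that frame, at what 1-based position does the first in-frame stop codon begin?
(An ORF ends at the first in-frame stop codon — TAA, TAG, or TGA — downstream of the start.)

20

Codons from position 2: ATG (2–4), GAT (5–7), AAT (8–10), CCA (11–13), ATA (14–16), GGT (17–19), TAA (20–22).
TAA is a stop codon; it begins at position 20.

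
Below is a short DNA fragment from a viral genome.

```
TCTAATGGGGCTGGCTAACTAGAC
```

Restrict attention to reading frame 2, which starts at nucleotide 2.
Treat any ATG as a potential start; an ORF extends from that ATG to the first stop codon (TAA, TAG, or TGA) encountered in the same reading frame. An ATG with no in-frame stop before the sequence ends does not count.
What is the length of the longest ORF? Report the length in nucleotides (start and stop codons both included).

Frame 2: CTA ATG GGG CTG GCT AAC TAG — ATG at 5, stop TAG at 20 → 18 nt.
Longest: frame 2, positions 5–22, 18 nt = 6 codons = 5 aa. → 18 nucleotides.

18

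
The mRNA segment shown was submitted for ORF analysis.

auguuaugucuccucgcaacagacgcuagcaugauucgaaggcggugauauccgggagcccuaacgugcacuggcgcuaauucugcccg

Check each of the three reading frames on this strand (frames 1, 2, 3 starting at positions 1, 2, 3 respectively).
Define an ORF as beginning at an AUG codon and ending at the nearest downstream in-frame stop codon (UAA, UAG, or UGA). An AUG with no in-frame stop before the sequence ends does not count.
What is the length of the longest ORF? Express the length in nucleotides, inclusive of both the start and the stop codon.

48

Frame 1: AUG UUA UGU CUC CUC GCA ACA GAC GCU AGC AUG AUU CGA AGG CGG UGA UAU CCG GGA GCC CUA ACG UGC ACU GGC GCU AAU UCU GCC — AUG at 1, stop UGA at 46 → 48 nt; AUG at 31, stop UGA at 46 → 18 nt.
Frame 2: UGU UAU GUC UCC UCG CAA CAG ACG CUA GCA UGA UUC GAA GGC GGU GAU AUC CGG GAG CCC UAA CGU GCA CUG GCG CUA AUU CUG CCC — no AUG→stop ORF.
Frame 3: GUU AUG UCU CCU CGC AAC AGA CGC UAG CAU GAU UCG AAG GCG GUG AUA UCC GGG AGC CCU AAC GUG CAC UGG CGC UAA UUC UGC CCG — AUG at 6, stop UAG at 27 → 24 nt.
Longest: frame 1, positions 1–48, 48 nt = 16 codons = 15 aa. → 48 nucleotides.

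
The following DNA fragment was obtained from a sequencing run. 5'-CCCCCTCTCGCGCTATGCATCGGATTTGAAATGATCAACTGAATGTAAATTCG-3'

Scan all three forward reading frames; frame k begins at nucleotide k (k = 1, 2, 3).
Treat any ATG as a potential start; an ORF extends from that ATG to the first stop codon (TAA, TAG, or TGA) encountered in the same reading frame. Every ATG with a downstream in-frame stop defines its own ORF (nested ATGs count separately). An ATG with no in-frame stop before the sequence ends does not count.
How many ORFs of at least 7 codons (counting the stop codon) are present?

Frame 1: CCC CCT CTC GCG CTA TGC ATC GGA TTT GAA ATG ATC AAC TGA ATG TAA ATT — ATG at 31, stop TGA at 40 → 12 nt; ATG at 43, stop TAA at 46 → 6 nt.
Frame 2: CCC CTC TCG CGC TAT GCA TCG GAT TTG AAA TGA TCA ACT GAA TGT AAA TTC — no ATG→stop ORF.
Frame 3: CCC TCT CGC GCT ATG CAT CGG ATT TGA AAT GAT CAA CTG AAT GTA AAT TCG — ATG at 15, stop TGA at 27 → 15 nt.
No ORF reaches 7 codons. Count = 0.

0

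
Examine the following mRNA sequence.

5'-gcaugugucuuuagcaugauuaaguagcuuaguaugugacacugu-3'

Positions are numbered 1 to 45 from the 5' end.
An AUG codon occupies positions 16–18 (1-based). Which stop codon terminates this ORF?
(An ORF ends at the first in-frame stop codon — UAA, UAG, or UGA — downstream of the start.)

Codons from position 16: AUG (16–18), AUU (19–21), AAG (22–24), UAG (25–27).
The first in-frame stop codon is UAG.

UAG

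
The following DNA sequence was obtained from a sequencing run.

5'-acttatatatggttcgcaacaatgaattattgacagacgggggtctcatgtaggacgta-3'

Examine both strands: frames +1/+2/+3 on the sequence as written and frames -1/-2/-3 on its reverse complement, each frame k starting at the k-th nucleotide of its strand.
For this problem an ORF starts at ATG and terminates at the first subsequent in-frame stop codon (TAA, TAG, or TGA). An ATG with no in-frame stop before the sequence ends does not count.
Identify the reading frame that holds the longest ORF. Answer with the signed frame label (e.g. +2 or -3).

Reverse complement (5'→3'): TACGTCCTACATGAGACCCCCGTCTGTCAATAATTCATTGTTGCGAACCATATATAAGT
Frame +1: ACT TAT ATA TGG TTC GCA ACA ATG AAT TAT TGA CAG ACG GGG GTC TCA TGT AGG ACG — ATG at 22, stop TGA at 31 → 12 nt.
Frame +2: CTT ATA TAT GGT TCG CAA CAA TGA ATT ATT GAC AGA CGG GGG TCT CAT GTA GGA CGT — no ATG→stop ORF.
Frame +3: TTA TAT ATG GTT CGC AAC AAT GAA TTA TTG ACA GAC GGG GGT CTC ATG TAG GAC GTA — ATG at 9, stop TAG at 51 → 45 nt; ATG at 48, stop TAG at 51 → 6 nt.
Frame -1: TAC GTC CTA CAT GAG ACC CCC GTC TGT CAA TAA TTC ATT GTT GCG AAC CAT ATA TAA — no ATG→stop ORF.
Frame -2: ACG TCC TAC ATG AGA CCC CCG TCT GTC AAT AAT TCA TTG TTG CGA ACC ATA TAT AAG — no ATG→stop ORF.
Frame -3: CGT CCT ACA TGA GAC CCC CGT CTG TCA ATA ATT CAT TGT TGC GAA CCA TAT ATA AGT — no ATG→stop ORF.
Longest ORF is 45 nt in frame +3 (positions 9–53).

+3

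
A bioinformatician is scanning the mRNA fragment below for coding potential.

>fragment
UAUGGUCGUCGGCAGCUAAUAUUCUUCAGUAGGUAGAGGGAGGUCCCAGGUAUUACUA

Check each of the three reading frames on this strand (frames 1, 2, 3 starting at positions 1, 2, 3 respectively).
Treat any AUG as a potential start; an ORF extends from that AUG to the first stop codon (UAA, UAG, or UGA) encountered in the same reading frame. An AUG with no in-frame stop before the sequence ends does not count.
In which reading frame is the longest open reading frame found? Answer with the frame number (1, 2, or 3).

Frame 1: UAU GGU CGU CGG CAG CUA AUA UUC UUC AGU AGG UAG AGG GAG GUC CCA GGU AUU ACU — no AUG→stop ORF.
Frame 2: AUG GUC GUC GGC AGC UAA UAU UCU UCA GUA GGU AGA GGG AGG UCC CAG GUA UUA CUA — AUG at 2, stop UAA at 17 → 18 nt.
Frame 3: UGG UCG UCG GCA GCU AAU AUU CUU CAG UAG GUA GAG GGA GGU CCC AGG UAU UAC — no AUG→stop ORF.
Longest ORF is 18 nt in frame 2 (positions 2–19).

2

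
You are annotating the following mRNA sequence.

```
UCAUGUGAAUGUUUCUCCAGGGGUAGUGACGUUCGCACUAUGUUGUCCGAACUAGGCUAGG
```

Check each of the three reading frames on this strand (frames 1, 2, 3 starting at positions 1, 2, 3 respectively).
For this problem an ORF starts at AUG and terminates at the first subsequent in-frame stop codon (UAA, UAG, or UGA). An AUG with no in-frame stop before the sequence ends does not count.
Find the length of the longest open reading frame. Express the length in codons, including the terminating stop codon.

7

Frame 1: UCA UGU GAA UGU UUC UCC AGG GGU AGU GAC GUU CGC ACU AUG UUG UCC GAA CUA GGC UAG — AUG at 40, stop UAG at 58 → 21 nt.
Frame 2: CAU GUG AAU GUU UCU CCA GGG GUA GUG ACG UUC GCA CUA UGU UGU CCG AAC UAG GCU AGG — no AUG→stop ORF.
Frame 3: AUG UGA AUG UUU CUC CAG GGG UAG UGA CGU UCG CAC UAU GUU GUC CGA ACU AGG CUA — AUG at 3, stop UGA at 6 → 6 nt; AUG at 9, stop UAG at 24 → 18 nt.
Longest: frame 1, positions 40–60, 21 nt = 7 codons = 6 aa. → 7 codons.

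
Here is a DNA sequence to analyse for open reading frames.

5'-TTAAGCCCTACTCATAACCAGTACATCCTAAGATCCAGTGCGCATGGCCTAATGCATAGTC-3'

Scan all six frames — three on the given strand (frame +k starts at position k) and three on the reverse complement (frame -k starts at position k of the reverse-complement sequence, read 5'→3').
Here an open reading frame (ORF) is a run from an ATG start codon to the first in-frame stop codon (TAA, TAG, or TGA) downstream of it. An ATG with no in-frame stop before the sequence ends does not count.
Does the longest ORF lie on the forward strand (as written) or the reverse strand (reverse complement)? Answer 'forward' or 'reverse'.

reverse

Reverse complement (5'→3'): GACTATGCATTAGGCCATGCGCACTGGATCTTAGGATGTACTGGTTATGAGTAGGGCTTAA
Frame +1: TTA AGC CCT ACT CAT AAC CAG TAC ATC CTA AGA TCC AGT GCG CAT GGC CTA ATG CAT AGT — no ATG→stop ORF.
Frame +2: TAA GCC CTA CTC ATA ACC AGT ACA TCC TAA GAT CCA GTG CGC ATG GCC TAA TGC ATA GTC — ATG at 44, stop TAA at 50 → 9 nt.
Frame +3: AAG CCC TAC TCA TAA CCA GTA CAT CCT AAG ATC CAG TGC GCA TGG CCT AAT GCA TAG — no ATG→stop ORF.
Frame -1: GAC TAT GCA TTA GGC CAT GCG CAC TGG ATC TTA GGA TGT ACT GGT TAT GAG TAG GGC TTA — no ATG→stop ORF.
Frame -2: ACT ATG CAT TAG GCC ATG CGC ACT GGA TCT TAG GAT GTA CTG GTT ATG AGT AGG GCT TAA — ATG at 5, stop TAG at 11 → 9 nt; ATG at 17, stop TAG at 32 → 18 nt; ATG at 47, stop TAA at 59 → 15 nt.
Frame -3: CTA TGC ATT AGG CCA TGC GCA CTG GAT CTT AGG ATG TAC TGG TTA TGA GTA GGG CTT — ATG at 36, stop TGA at 48 → 15 nt.
Forward-strand max 9 nt; reverse-strand max 18 nt. The reverse strand has the longer ORF.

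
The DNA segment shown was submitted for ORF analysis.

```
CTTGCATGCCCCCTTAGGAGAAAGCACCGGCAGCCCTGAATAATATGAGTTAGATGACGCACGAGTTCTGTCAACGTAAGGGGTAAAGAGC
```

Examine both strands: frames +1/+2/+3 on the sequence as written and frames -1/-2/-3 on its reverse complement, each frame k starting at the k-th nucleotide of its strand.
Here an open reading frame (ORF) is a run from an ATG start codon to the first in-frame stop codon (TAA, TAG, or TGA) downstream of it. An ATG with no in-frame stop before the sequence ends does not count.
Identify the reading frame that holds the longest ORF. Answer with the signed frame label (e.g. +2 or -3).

+3

Reverse complement (5'→3'): GCTCTTTACCCCTTACGTTGACAGAACTCGTGCGTCATCTAACTCATATTATTCAGGGCTGCCGGTGCTTTCTCCTAAGGGGGCATGCAAG
Frame +1: CTT GCA TGC CCC CTT AGG AGA AAG CAC CGG CAG CCC TGA ATA ATA TGA GTT AGA TGA CGC ACG AGT TCT GTC AAC GTA AGG GGT AAA GAG — no ATG→stop ORF.
Frame +2: TTG CAT GCC CCC TTA GGA GAA AGC ACC GGC AGC CCT GAA TAA TAT GAG TTA GAT GAC GCA CGA GTT CTG TCA ACG TAA GGG GTA AAG AGC — no ATG→stop ORF.
Frame +3: TGC ATG CCC CCT TAG GAG AAA GCA CCG GCA GCC CTG AAT AAT ATG AGT TAG ATG ACG CAC GAG TTC TGT CAA CGT AAG GGG TAA AGA — ATG at 6, stop TAG at 15 → 12 nt; ATG at 45, stop TAG at 51 → 9 nt; ATG at 54, stop TAA at 84 → 33 nt.
Frame -1: GCT CTT TAC CCC TTA CGT TGA CAG AAC TCG TGC GTC ATC TAA CTC ATA TTA TTC AGG GCT GCC GGT GCT TTC TCC TAA GGG GGC ATG CAA — no ATG→stop ORF.
Frame -2: CTC TTT ACC CCT TAC GTT GAC AGA ACT CGT GCG TCA TCT AAC TCA TAT TAT TCA GGG CTG CCG GTG CTT TCT CCT AAG GGG GCA TGC AAG — no ATG→stop ORF.
Frame -3: TCT TTA CCC CTT ACG TTG ACA GAA CTC GTG CGT CAT CTA ACT CAT ATT ATT CAG GGC TGC CGG TGC TTT CTC CTA AGG GGG CAT GCA — no ATG→stop ORF.
Longest ORF is 33 nt in frame +3 (positions 54–86).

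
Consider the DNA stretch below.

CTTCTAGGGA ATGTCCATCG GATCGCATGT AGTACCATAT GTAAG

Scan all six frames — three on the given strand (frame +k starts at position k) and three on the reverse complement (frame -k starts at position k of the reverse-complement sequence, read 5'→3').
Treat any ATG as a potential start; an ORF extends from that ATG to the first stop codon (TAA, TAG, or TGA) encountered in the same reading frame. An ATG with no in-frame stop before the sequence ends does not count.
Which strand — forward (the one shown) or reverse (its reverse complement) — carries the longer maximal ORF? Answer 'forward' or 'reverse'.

Reverse complement (5'→3'): CTTACATATGGTACTACATGCGATCCGATGGACATTCCCTAGAAG
Frame +1: CTT CTA GGG AAT GTC CAT CGG ATC GCA TGT AGT ACC ATA TGT AAG — no ATG→stop ORF.
Frame +2: TTC TAG GGA ATG TCC ATC GGA TCG CAT GTA GTA CCA TAT GTA — no ATG→stop ORF.
Frame +3: TCT AGG GAA TGT CCA TCG GAT CGC ATG TAG TAC CAT ATG TAA — ATG at 27, stop TAG at 30 → 6 nt; ATG at 39, stop TAA at 42 → 6 nt.
Frame -1: CTT ACA TAT GGT ACT ACA TGC GAT CCG ATG GAC ATT CCC TAG AAG — ATG at 28, stop TAG at 40 → 15 nt.
Frame -2: TTA CAT ATG GTA CTA CAT GCG ATC CGA TGG ACA TTC CCT AGA — no ATG→stop ORF.
Frame -3: TAC ATA TGG TAC TAC ATG CGA TCC GAT GGA CAT TCC CTA GAA — no ATG→stop ORF.
Forward-strand max 6 nt; reverse-strand max 15 nt. The reverse strand has the longer ORF.

reverse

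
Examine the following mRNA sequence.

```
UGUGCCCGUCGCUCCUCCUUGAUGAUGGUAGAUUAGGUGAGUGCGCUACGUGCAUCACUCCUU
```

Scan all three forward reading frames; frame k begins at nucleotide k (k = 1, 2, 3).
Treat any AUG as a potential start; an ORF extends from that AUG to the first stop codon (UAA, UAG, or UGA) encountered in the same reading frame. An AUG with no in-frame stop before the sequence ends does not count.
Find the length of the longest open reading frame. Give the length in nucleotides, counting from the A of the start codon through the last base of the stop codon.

Frame 1: UGU GCC CGU CGC UCC UCC UUG AUG AUG GUA GAU UAG GUG AGU GCG CUA CGU GCA UCA CUC CUU — AUG at 22, stop UAG at 34 → 15 nt; AUG at 25, stop UAG at 34 → 12 nt.
Frame 2: GUG CCC GUC GCU CCU CCU UGA UGA UGG UAG AUU AGG UGA GUG CGC UAC GUG CAU CAC UCC — no AUG→stop ORF.
Frame 3: UGC CCG UCG CUC CUC CUU GAU GAU GGU AGA UUA GGU GAG UGC GCU ACG UGC AUC ACU CCU — no AUG→stop ORF.
Longest: frame 1, positions 22–36, 15 nt = 5 codons = 4 aa. → 15 nucleotides.

15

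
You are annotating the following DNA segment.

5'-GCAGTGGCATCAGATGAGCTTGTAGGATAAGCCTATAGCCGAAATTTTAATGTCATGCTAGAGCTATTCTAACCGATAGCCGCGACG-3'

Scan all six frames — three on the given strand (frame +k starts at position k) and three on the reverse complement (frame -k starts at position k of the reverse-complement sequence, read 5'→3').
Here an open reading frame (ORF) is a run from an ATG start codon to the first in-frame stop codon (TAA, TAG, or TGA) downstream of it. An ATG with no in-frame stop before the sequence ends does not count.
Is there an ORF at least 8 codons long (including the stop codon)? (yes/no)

Reverse complement (5'→3'): CGTCGCGGCTATCGGTTAGAATAGCTCTAGCATGACATTAAAATTTCGGCTATAGGCTTATCCTACAAGCTCATCTGATGCCACTGC
Frame +1: GCA GTG GCA TCA GAT GAG CTT GTA GGA TAA GCC TAT AGC CGA AAT TTT AAT GTC ATG CTA GAG CTA TTC TAA CCG ATA GCC GCG ACG — ATG at 55, stop TAA at 70 → 18 nt.
Frame +2: CAG TGG CAT CAG ATG AGC TTG TAG GAT AAG CCT ATA GCC GAA ATT TTA ATG TCA TGC TAG AGC TAT TCT AAC CGA TAG CCG CGA — ATG at 14, stop TAG at 23 → 12 nt; ATG at 50, stop TAG at 59 → 12 nt.
Frame +3: AGT GGC ATC AGA TGA GCT TGT AGG ATA AGC CTA TAG CCG AAA TTT TAA TGT CAT GCT AGA GCT ATT CTA ACC GAT AGC CGC GAC — no ATG→stop ORF.
Frame -1: CGT CGC GGC TAT CGG TTA GAA TAG CTC TAG CAT GAC ATT AAA ATT TCG GCT ATA GGC TTA TCC TAC AAG CTC ATC TGA TGC CAC TGC — no ATG→stop ORF.
Frame -2: GTC GCG GCT ATC GGT TAG AAT AGC TCT AGC ATG ACA TTA AAA TTT CGG CTA TAG GCT TAT CCT ACA AGC TCA TCT GAT GCC ACT — ATG at 32, stop TAG at 53 → 24 nt.
Frame -3: TCG CGG CTA TCG GTT AGA ATA GCT CTA GCA TGA CAT TAA AAT TTC GGC TAT AGG CTT ATC CTA CAA GCT CAT CTG ATG CCA CTG — no ATG→stop ORF.
Frame -2 has an ORF of 8 codons (positions 32–55) ≥ 8, so yes.

yes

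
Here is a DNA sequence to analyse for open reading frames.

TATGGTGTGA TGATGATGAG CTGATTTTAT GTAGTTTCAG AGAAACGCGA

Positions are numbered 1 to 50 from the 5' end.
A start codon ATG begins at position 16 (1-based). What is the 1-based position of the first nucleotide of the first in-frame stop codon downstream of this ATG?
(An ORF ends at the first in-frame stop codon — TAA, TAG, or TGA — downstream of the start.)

22

Codons from position 16: ATG (16–18), AGC (19–21), TGA (22–24).
TGA is a stop codon; it begins at position 22.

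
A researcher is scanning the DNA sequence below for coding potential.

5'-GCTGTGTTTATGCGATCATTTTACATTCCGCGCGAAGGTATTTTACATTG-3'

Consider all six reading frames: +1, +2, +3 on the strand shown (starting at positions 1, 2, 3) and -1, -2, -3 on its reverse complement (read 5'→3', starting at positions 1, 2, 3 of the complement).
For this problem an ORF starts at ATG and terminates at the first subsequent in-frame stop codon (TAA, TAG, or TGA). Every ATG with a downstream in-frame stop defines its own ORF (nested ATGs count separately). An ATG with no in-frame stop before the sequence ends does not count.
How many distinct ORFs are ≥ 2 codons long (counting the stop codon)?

3

Reverse complement (5'→3'): CAATGTAAAATACCTTCGCGCGGAATGTAAAATGATCGCATAAACACAGC
Frame +1: GCT GTG TTT ATG CGA TCA TTT TAC ATT CCG CGC GAA GGT ATT TTA CAT — no ATG→stop ORF.
Frame +2: CTG TGT TTA TGC GAT CAT TTT ACA TTC CGC GCG AAG GTA TTT TAC ATT — no ATG→stop ORF.
Frame +3: TGT GTT TAT GCG ATC ATT TTA CAT TCC GCG CGA AGG TAT TTT ACA TTG — no ATG→stop ORF.
Frame -1: CAA TGT AAA ATA CCT TCG CGC GGA ATG TAA AAT GAT CGC ATA AAC ACA — ATG at 25, stop TAA at 28 → 6 nt.
Frame -2: AAT GTA AAA TAC CTT CGC GCG GAA TGT AAA ATG ATC GCA TAA ACA CAG — ATG at 32, stop TAA at 41 → 12 nt.
Frame -3: ATG TAA AAT ACC TTC GCG CGG AAT GTA AAA TGA TCG CAT AAA CAC AGC — ATG at 3, stop TAA at 6 → 6 nt.
ORFs ≥ 2 codons: frame -1 25–30 (2 codons), frame -2 32–43 (4 codons), frame -3 3–8 (2 codons). Count = 3.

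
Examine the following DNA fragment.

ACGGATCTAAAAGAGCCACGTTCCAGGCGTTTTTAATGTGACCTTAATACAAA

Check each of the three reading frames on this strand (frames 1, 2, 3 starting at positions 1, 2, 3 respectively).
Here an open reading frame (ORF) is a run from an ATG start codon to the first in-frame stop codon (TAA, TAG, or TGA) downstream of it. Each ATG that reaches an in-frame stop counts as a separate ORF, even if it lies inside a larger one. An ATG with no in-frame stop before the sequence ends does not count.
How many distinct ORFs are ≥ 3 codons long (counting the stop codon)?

Frame 1: ACG GAT CTA AAA GAG CCA CGT TCC AGG CGT TTT TAA TGT GAC CTT AAT ACA — no ATG→stop ORF.
Frame 2: CGG ATC TAA AAG AGC CAC GTT CCA GGC GTT TTT AAT GTG ACC TTA ATA CAA — no ATG→stop ORF.
Frame 3: GGA TCT AAA AGA GCC ACG TTC CAG GCG TTT TTA ATG TGA CCT TAA TAC AAA — ATG at 36, stop TGA at 39 → 6 nt.
No ORF reaches 3 codons. Count = 0.

0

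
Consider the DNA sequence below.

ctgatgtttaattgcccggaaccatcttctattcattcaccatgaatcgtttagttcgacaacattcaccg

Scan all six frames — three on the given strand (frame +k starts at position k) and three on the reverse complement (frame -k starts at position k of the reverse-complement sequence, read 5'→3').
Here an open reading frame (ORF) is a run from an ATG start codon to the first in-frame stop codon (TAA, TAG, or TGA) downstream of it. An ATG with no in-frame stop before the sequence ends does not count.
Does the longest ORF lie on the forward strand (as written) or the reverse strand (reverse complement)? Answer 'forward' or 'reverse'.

forward

Reverse complement (5'→3'): CGGTGAATGTTGTCGAACTAAACGATTCATGGTGAATGAATAGAAGATGGTTCCGGGCAATTAAACATCAG
Frame +1: CTG ATG TTT AAT TGC CCG GAA CCA TCT TCT ATT CAT TCA CCA TGA ATC GTT TAG TTC GAC AAC ATT CAC — ATG at 4, stop TGA at 43 → 42 nt.
Frame +2: TGA TGT TTA ATT GCC CGG AAC CAT CTT CTA TTC ATT CAC CAT GAA TCG TTT AGT TCG ACA ACA TTC ACC — no ATG→stop ORF.
Frame +3: GAT GTT TAA TTG CCC GGA ACC ATC TTC TAT TCA TTC ACC ATG AAT CGT TTA GTT CGA CAA CAT TCA CCG — no ATG→stop ORF.
Frame -1: CGG TGA ATG TTG TCG AAC TAA ACG ATT CAT GGT GAA TGA ATA GAA GAT GGT TCC GGG CAA TTA AAC ATC — ATG at 7, stop TAA at 19 → 15 nt.
Frame -2: GGT GAA TGT TGT CGA ACT AAA CGA TTC ATG GTG AAT GAA TAG AAG ATG GTT CCG GGC AAT TAA ACA TCA — ATG at 29, stop TAG at 41 → 15 nt; ATG at 47, stop TAA at 62 → 18 nt.
Frame -3: GTG AAT GTT GTC GAA CTA AAC GAT TCA TGG TGA ATG AAT AGA AGA TGG TTC CGG GCA ATT AAA CAT CAG — no ATG→stop ORF.
Forward-strand max 42 nt; reverse-strand max 18 nt. The forward strand has the longer ORF.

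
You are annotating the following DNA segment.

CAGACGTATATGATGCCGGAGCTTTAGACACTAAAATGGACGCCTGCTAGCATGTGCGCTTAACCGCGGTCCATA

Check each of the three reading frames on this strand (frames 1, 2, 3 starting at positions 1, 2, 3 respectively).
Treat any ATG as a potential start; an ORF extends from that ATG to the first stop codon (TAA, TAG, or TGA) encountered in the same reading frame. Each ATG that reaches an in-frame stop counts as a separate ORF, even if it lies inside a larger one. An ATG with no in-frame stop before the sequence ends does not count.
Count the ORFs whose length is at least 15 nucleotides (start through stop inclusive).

3

Frame 1: CAG ACG TAT ATG ATG CCG GAG CTT TAG ACA CTA AAA TGG ACG CCT GCT AGC ATG TGC GCT TAA CCG CGG TCC ATA — ATG at 10, stop TAG at 25 → 18 nt; ATG at 13, stop TAG at 25 → 15 nt; ATG at 52, stop TAA at 61 → 12 nt.
Frame 2: AGA CGT ATA TGA TGC CGG AGC TTT AGA CAC TAA AAT GGA CGC CTG CTA GCA TGT GCG CTT AAC CGC GGT CCA — no ATG→stop ORF.
Frame 3: GAC GTA TAT GAT GCC GGA GCT TTA GAC ACT AAA ATG GAC GCC TGC TAG CAT GTG CGC TTA ACC GCG GTC CAT — ATG at 36, stop TAG at 48 → 15 nt.
ORFs ≥ 15 nucleotides: frame 1 10–27 (18 nucleotides), frame 1 13–27 (15 nucleotides), frame 3 36–50 (15 nucleotides). Count = 3.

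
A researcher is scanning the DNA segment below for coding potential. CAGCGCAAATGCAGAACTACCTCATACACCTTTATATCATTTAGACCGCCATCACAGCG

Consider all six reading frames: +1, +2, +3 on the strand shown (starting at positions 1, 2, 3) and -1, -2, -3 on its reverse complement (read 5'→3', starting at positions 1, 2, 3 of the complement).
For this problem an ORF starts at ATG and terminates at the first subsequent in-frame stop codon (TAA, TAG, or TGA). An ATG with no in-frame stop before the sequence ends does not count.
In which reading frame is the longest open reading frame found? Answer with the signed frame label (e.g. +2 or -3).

+3

Reverse complement (5'→3'): CGCTGTGATGGCGGTCTAAATGATATAAAGGTGTATGAGGTAGTTCTGCATTTGCGCTG
Frame +1: CAG CGC AAA TGC AGA ACT ACC TCA TAC ACC TTT ATA TCA TTT AGA CCG CCA TCA CAG — no ATG→stop ORF.
Frame +2: AGC GCA AAT GCA GAA CTA CCT CAT ACA CCT TTA TAT CAT TTA GAC CGC CAT CAC AGC — no ATG→stop ORF.
Frame +3: GCG CAA ATG CAG AAC TAC CTC ATA CAC CTT TAT ATC ATT TAG ACC GCC ATC ACA GCG — ATG at 9, stop TAG at 42 → 36 nt.
Frame -1: CGC TGT GAT GGC GGT CTA AAT GAT ATA AAG GTG TAT GAG GTA GTT CTG CAT TTG CGC — no ATG→stop ORF.
Frame -2: GCT GTG ATG GCG GTC TAA ATG ATA TAA AGG TGT ATG AGG TAG TTC TGC ATT TGC GCT — ATG at 8, stop TAA at 17 → 12 nt; ATG at 20, stop TAA at 26 → 9 nt; ATG at 35, stop TAG at 41 → 9 nt.
Frame -3: CTG TGA TGG CGG TCT AAA TGA TAT AAA GGT GTA TGA GGT AGT TCT GCA TTT GCG CTG — no ATG→stop ORF.
Longest ORF is 36 nt in frame +3 (positions 9–44).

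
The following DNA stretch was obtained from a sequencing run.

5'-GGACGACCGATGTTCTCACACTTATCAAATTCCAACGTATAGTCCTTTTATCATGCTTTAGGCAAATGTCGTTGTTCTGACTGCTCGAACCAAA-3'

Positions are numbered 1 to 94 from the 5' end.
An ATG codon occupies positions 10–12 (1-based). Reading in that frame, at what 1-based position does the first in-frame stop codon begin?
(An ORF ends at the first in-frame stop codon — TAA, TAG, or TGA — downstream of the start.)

40

Codons from position 10: ATG (10–12), TTC (13–15), TCA (16–18), CAC (19–21), TTA (22–24), TCA (25–27), AAT (28–30), TCC (31–33), AAC (34–36), GTA (37–39), TAG (40–42).
TAG is a stop codon; it begins at position 40.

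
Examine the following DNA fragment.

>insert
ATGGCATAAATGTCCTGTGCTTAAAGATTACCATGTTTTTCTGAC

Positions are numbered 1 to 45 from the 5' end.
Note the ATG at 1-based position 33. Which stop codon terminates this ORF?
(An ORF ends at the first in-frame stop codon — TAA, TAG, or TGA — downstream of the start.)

Codons from position 33: ATG (33–35), TTT (36–38), TTC (39–41), TGA (42–44).
The first in-frame stop codon is TGA.

TGA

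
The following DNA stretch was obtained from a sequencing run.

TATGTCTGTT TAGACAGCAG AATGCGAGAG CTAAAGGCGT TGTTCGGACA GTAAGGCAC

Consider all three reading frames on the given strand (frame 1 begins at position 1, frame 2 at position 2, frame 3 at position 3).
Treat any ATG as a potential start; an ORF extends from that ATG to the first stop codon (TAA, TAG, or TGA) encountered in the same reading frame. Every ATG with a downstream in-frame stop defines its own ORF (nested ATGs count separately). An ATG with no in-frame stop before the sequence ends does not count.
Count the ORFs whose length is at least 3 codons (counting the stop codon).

2

Frame 1: TAT GTC TGT TTA GAC AGC AGA ATG CGA GAG CTA AAG GCG TTG TTC GGA CAG TAA GGC — ATG at 22, stop TAA at 52 → 33 nt.
Frame 2: ATG TCT GTT TAG ACA GCA GAA TGC GAG AGC TAA AGG CGT TGT TCG GAC AGT AAG GCA — ATG at 2, stop TAG at 11 → 12 nt.
Frame 3: TGT CTG TTT AGA CAG CAG AAT GCG AGA GCT AAA GGC GTT GTT CGG ACA GTA AGG CAC — no ATG→stop ORF.
ORFs ≥ 3 codons: frame 1 22–54 (11 codons), frame 2 2–13 (4 codons). Count = 2.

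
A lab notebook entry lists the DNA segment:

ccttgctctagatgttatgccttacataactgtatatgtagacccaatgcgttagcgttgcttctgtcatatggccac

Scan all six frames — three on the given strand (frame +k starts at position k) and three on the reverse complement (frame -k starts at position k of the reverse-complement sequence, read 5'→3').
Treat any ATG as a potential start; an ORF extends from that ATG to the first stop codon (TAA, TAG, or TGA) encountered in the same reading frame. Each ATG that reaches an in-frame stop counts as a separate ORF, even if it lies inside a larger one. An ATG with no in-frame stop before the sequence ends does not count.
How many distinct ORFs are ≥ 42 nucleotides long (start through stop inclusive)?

1

Reverse complement (5'→3'): GTGGCCATATGACAGAAGCAACGCTAACGCATTGGGTCTACATATACAGTTATGTAAGGCATAACATCTAGAGCAAGG
Frame +1: CCT TGC TCT AGA TGT TAT GCC TTA CAT AAC TGT ATA TGT AGA CCC AAT GCG TTA GCG TTG CTT CTG TCA TAT GGC CAC — no ATG→stop ORF.
Frame +2: CTT GCT CTA GAT GTT ATG CCT TAC ATA ACT GTA TAT GTA GAC CCA ATG CGT TAG CGT TGC TTC TGT CAT ATG GCC — ATG at 17, stop TAG at 53 → 39 nt; ATG at 47, stop TAG at 53 → 9 nt.
Frame +3: TTG CTC TAG ATG TTA TGC CTT ACA TAA CTG TAT ATG TAG ACC CAA TGC GTT AGC GTT GCT TCT GTC ATA TGG CCA — ATG at 12, stop TAA at 27 → 18 nt; ATG at 36, stop TAG at 39 → 6 nt.
Frame -1: GTG GCC ATA TGA CAG AAG CAA CGC TAA CGC ATT GGG TCT ACA TAT ACA GTT ATG TAA GGC ATA ACA TCT AGA GCA AGG — ATG at 52, stop TAA at 55 → 6 nt.
Frame -2: TGG CCA TAT GAC AGA AGC AAC GCT AAC GCA TTG GGT CTA CAT ATA CAG TTA TGT AAG GCA TAA CAT CTA GAG CAA — no ATG→stop ORF.
Frame -3: GGC CAT ATG ACA GAA GCA ACG CTA ACG CAT TGG GTC TAC ATA TAC AGT TAT GTA AGG CAT AAC ATC TAG AGC AAG — ATG at 9, stop TAG at 69 → 63 nt.
ORFs ≥ 42 nucleotides: frame -3 9–71 (63 nucleotides). Count = 1.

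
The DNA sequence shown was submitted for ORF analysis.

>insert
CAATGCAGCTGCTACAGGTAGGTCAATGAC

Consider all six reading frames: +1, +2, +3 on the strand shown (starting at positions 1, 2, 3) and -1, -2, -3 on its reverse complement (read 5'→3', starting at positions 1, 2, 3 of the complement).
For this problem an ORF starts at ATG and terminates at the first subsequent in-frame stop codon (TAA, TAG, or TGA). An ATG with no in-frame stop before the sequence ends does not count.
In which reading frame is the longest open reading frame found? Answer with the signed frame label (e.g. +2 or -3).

Reverse complement (5'→3'): GTCATTGACCTACCTGTAGCAGCTGCATTG
Frame +1: CAA TGC AGC TGC TAC AGG TAG GTC AAT GAC — no ATG→stop ORF.
Frame +2: AAT GCA GCT GCT ACA GGT AGG TCA ATG — no ATG→stop ORF.
Frame +3: ATG CAG CTG CTA CAG GTA GGT CAA TGA — ATG at 3, stop TGA at 27 → 27 nt.
Frame -1: GTC ATT GAC CTA CCT GTA GCA GCT GCA TTG — no ATG→stop ORF.
Frame -2: TCA TTG ACC TAC CTG TAG CAG CTG CAT — no ATG→stop ORF.
Frame -3: CAT TGA CCT ACC TGT AGC AGC TGC ATT — no ATG→stop ORF.
Longest ORF is 27 nt in frame +3 (positions 3–29).

+3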